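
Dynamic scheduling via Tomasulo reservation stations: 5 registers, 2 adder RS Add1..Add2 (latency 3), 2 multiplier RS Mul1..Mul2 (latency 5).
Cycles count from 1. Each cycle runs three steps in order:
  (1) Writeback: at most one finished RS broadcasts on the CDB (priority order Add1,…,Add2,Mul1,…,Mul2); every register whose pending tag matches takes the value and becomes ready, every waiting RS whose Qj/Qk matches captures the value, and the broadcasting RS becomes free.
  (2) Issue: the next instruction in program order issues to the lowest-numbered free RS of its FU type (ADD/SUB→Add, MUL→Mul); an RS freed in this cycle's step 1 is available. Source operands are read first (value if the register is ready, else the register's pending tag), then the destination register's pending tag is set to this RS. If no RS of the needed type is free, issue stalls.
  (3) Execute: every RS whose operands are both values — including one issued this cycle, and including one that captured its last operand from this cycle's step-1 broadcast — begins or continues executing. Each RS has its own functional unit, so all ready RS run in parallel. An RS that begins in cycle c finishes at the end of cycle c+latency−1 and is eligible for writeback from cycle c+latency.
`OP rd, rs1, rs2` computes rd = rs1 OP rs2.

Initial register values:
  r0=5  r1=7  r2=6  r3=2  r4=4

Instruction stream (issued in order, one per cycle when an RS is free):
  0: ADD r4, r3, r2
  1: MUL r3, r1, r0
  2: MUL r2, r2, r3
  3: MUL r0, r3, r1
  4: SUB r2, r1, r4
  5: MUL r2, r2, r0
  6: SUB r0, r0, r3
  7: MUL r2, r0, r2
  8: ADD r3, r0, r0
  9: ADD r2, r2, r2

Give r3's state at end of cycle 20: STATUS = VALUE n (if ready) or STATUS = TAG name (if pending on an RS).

cycle 1: issue ADD r4<-Add1 // r0:5,r1:7,r2:6,r3:2,r4:Add1
cycle 2: issue MUL r3<-Mul1 // r0:5,r1:7,r2:6,r3:Mul1,r4:Add1
cycle 3: issue MUL r2<-Mul2 // r0:5,r1:7,r2:Mul2,r3:Mul1,r4:Add1
cycle 4: CDB Add1=8; stall // r0:5,r1:7,r2:Mul2,r3:Mul1,r4:8
cycle 5: stall // r0:5,r1:7,r2:Mul2,r3:Mul1,r4:8
cycle 6: stall // r0:5,r1:7,r2:Mul2,r3:Mul1,r4:8
cycle 7: CDB Mul1=35; issue MUL r0<-Mul1 // r0:Mul1,r1:7,r2:Mul2,r3:35,r4:8
cycle 8: issue SUB r2<-Add1 // r0:Mul1,r1:7,r2:Add1,r3:35,r4:8
cycle 9: stall // r0:Mul1,r1:7,r2:Add1,r3:35,r4:8
cycle 10: stall // r0:Mul1,r1:7,r2:Add1,r3:35,r4:8
cycle 11: CDB Add1=-1; stall // r0:Mul1,r1:7,r2:-1,r3:35,r4:8
cycle 12: CDB Mul1=245; issue MUL r2<-Mul1 // r0:245,r1:7,r2:Mul1,r3:35,r4:8
cycle 13: CDB Mul2=210; issue SUB r0<-Add1 // r0:Add1,r1:7,r2:Mul1,r3:35,r4:8
cycle 14: issue MUL r2<-Mul2 // r0:Add1,r1:7,r2:Mul2,r3:35,r4:8
cycle 15: issue ADD r3<-Add2 // r0:Add1,r1:7,r2:Mul2,r3:Add2,r4:8
cycle 16: CDB Add1=210; issue ADD r2<-Add1 // r0:210,r1:7,r2:Add1,r3:Add2,r4:8
cycle 17: CDB Mul1=-245 // r0:210,r1:7,r2:Add1,r3:Add2,r4:8
cycle 18: - // r0:210,r1:7,r2:Add1,r3:Add2,r4:8
cycle 19: CDB Add2=420 // r0:210,r1:7,r2:Add1,r3:420,r4:8
cycle 20: - // r0:210,r1:7,r2:Add1,r3:420,r4:8

STATUS = VALUE 420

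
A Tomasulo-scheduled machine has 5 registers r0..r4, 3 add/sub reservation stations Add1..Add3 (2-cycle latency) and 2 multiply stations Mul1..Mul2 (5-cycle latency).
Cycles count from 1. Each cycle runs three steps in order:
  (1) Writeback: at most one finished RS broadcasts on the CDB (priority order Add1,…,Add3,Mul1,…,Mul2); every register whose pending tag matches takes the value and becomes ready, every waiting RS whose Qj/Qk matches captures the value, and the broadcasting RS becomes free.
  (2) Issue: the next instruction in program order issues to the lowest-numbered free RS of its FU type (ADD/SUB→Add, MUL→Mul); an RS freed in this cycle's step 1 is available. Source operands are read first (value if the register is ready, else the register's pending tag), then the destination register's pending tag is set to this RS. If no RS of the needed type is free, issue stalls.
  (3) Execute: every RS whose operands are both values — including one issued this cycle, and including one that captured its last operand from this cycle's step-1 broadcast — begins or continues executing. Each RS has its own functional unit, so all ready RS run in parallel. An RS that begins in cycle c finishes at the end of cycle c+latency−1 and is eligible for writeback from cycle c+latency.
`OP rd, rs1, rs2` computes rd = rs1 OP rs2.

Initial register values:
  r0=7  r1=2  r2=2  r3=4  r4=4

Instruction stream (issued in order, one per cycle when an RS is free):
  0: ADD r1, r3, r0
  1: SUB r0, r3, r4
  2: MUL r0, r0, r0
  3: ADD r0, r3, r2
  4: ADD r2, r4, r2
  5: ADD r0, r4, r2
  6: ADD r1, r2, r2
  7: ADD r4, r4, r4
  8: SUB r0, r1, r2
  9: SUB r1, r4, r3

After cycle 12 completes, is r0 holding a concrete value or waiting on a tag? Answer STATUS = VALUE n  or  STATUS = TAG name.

STATUS = VALUE 6

c1: issue ADD r1<-Add1 | r0:7,r1:Add1,r2:2,r3:4,r4:4
c2: issue SUB r0<-Add2 | r0:Add2,r1:Add1,r2:2,r3:4,r4:4
c3: CDB Add1=11; issue MUL r0<-Mul1 | r0:Mul1,r1:11,r2:2,r3:4,r4:4
c4: CDB Add2=0; issue ADD r0<-Add1 | r0:Add1,r1:11,r2:2,r3:4,r4:4
c5: issue ADD r2<-Add2 | r0:Add1,r1:11,r2:Add2,r3:4,r4:4
c6: CDB Add1=6; issue ADD r0<-Add1 | r0:Add1,r1:11,r2:Add2,r3:4,r4:4
c7: CDB Add2=6; issue ADD r1<-Add2 | r0:Add1,r1:Add2,r2:6,r3:4,r4:4
c8: issue ADD r4<-Add3 | r0:Add1,r1:Add2,r2:6,r3:4,r4:Add3
c9: CDB Add1=10; issue SUB r0<-Add1 | r0:Add1,r1:Add2,r2:6,r3:4,r4:Add3
c10: CDB Add2=12; issue SUB r1<-Add2 | r0:Add1,r1:Add2,r2:6,r3:4,r4:Add3
c11: CDB Add3=8 | r0:Add1,r1:Add2,r2:6,r3:4,r4:8
c12: CDB Add1=6 | r0:6,r1:Add2,r2:6,r3:4,r4:8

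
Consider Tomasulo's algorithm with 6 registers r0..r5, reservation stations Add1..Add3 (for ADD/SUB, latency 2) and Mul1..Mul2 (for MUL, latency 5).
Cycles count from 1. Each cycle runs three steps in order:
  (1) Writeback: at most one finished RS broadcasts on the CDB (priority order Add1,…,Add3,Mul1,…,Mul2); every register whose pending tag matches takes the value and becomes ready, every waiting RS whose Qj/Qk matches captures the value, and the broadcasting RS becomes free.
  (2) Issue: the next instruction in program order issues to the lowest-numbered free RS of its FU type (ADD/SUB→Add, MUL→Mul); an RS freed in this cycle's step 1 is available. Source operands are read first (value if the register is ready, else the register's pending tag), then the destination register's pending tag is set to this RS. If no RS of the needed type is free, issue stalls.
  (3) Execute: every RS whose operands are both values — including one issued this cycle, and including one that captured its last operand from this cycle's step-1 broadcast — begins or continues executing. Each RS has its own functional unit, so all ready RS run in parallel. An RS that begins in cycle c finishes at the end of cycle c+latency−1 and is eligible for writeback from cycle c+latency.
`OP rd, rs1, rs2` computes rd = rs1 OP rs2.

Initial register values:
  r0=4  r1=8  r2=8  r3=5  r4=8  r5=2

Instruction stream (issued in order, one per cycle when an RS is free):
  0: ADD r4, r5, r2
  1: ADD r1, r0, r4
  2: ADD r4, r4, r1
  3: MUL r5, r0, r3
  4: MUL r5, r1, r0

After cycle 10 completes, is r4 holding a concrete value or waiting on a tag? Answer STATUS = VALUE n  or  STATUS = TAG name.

STATUS = VALUE 24

c1: issue ADD r4<-Add1 | r0:4,r1:8,r2:8,r3:5,r4:Add1,r5:2
c2: issue ADD r1<-Add2 | r0:4,r1:Add2,r2:8,r3:5,r4:Add1,r5:2
c3: CDB Add1=10; issue ADD r4<-Add1 | r0:4,r1:Add2,r2:8,r3:5,r4:Add1,r5:2
c4: issue MUL r5<-Mul1 | r0:4,r1:Add2,r2:8,r3:5,r4:Add1,r5:Mul1
c5: CDB Add2=14; issue MUL r5<-Mul2 | r0:4,r1:14,r2:8,r3:5,r4:Add1,r5:Mul2
c6: - | r0:4,r1:14,r2:8,r3:5,r4:Add1,r5:Mul2
c7: CDB Add1=24 | r0:4,r1:14,r2:8,r3:5,r4:24,r5:Mul2
c8: - | r0:4,r1:14,r2:8,r3:5,r4:24,r5:Mul2
c9: CDB Mul1=20 | r0:4,r1:14,r2:8,r3:5,r4:24,r5:Mul2
c10: CDB Mul2=56 | r0:4,r1:14,r2:8,r3:5,r4:24,r5:56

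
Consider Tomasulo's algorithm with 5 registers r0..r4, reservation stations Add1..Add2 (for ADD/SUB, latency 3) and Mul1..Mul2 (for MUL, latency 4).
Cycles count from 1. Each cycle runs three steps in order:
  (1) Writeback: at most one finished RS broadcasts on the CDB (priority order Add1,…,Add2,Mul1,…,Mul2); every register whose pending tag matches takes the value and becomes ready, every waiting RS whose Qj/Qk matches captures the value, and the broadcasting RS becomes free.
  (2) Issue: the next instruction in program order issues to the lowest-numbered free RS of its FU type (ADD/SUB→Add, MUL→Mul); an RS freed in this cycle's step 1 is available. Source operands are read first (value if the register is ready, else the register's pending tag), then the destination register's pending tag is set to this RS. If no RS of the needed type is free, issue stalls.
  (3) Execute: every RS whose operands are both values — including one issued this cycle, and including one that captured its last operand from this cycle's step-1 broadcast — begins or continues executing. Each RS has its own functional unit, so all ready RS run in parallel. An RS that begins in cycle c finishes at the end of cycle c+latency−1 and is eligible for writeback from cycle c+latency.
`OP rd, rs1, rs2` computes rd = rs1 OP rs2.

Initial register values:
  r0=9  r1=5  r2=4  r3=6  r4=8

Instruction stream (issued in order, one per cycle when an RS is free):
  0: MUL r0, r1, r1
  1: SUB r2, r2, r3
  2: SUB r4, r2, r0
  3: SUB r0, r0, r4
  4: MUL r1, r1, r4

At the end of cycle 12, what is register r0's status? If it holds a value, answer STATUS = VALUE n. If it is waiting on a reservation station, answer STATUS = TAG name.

cycle 1: issue MUL r0<-Mul1 // r0:Mul1,r1:5,r2:4,r3:6,r4:8
cycle 2: issue SUB r2<-Add1 // r0:Mul1,r1:5,r2:Add1,r3:6,r4:8
cycle 3: issue SUB r4<-Add2 // r0:Mul1,r1:5,r2:Add1,r3:6,r4:Add2
cycle 4: stall // r0:Mul1,r1:5,r2:Add1,r3:6,r4:Add2
cycle 5: CDB Add1=-2; issue SUB r0<-Add1 // r0:Add1,r1:5,r2:-2,r3:6,r4:Add2
cycle 6: CDB Mul1=25; issue MUL r1<-Mul1 // r0:Add1,r1:Mul1,r2:-2,r3:6,r4:Add2
cycle 7: - // r0:Add1,r1:Mul1,r2:-2,r3:6,r4:Add2
cycle 8: - // r0:Add1,r1:Mul1,r2:-2,r3:6,r4:Add2
cycle 9: CDB Add2=-27 // r0:Add1,r1:Mul1,r2:-2,r3:6,r4:-27
cycle 10: - // r0:Add1,r1:Mul1,r2:-2,r3:6,r4:-27
cycle 11: - // r0:Add1,r1:Mul1,r2:-2,r3:6,r4:-27
cycle 12: CDB Add1=52 // r0:52,r1:Mul1,r2:-2,r3:6,r4:-27

STATUS = VALUE 52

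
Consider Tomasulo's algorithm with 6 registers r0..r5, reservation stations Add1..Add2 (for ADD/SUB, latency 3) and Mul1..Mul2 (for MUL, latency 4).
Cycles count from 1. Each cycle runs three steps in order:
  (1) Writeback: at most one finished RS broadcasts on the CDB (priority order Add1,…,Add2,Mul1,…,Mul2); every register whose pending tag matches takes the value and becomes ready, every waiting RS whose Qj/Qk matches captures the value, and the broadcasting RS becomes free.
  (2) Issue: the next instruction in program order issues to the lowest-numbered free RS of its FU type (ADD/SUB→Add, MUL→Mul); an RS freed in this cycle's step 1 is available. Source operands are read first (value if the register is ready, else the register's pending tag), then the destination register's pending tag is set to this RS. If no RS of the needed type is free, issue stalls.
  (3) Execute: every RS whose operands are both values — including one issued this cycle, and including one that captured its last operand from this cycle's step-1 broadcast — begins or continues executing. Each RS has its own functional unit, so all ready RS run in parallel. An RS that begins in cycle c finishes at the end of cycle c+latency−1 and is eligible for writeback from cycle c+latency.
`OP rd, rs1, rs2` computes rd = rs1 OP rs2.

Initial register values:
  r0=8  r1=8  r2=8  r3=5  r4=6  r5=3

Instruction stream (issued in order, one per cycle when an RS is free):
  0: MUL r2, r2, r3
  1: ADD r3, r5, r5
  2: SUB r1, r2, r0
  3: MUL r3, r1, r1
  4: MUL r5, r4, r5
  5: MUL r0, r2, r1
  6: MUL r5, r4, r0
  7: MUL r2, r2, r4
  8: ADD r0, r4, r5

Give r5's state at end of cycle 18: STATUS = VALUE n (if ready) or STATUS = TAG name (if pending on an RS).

c1: issue MUL r2<-Mul1 | r0:8,r1:8,r2:Mul1,r3:5,r4:6,r5:3
c2: issue ADD r3<-Add1 | r0:8,r1:8,r2:Mul1,r3:Add1,r4:6,r5:3
c3: issue SUB r1<-Add2 | r0:8,r1:Add2,r2:Mul1,r3:Add1,r4:6,r5:3
c4: issue MUL r3<-Mul2 | r0:8,r1:Add2,r2:Mul1,r3:Mul2,r4:6,r5:3
c5: CDB Add1=6; stall | r0:8,r1:Add2,r2:Mul1,r3:Mul2,r4:6,r5:3
c6: CDB Mul1=40; issue MUL r5<-Mul1 | r0:8,r1:Add2,r2:40,r3:Mul2,r4:6,r5:Mul1
c7: stall | r0:8,r1:Add2,r2:40,r3:Mul2,r4:6,r5:Mul1
c8: stall | r0:8,r1:Add2,r2:40,r3:Mul2,r4:6,r5:Mul1
c9: CDB Add2=32; stall | r0:8,r1:32,r2:40,r3:Mul2,r4:6,r5:Mul1
c10: CDB Mul1=18; issue MUL r0<-Mul1 | r0:Mul1,r1:32,r2:40,r3:Mul2,r4:6,r5:18
c11: stall | r0:Mul1,r1:32,r2:40,r3:Mul2,r4:6,r5:18
c12: stall | r0:Mul1,r1:32,r2:40,r3:Mul2,r4:6,r5:18
c13: CDB Mul2=1024; issue MUL r5<-Mul2 | r0:Mul1,r1:32,r2:40,r3:1024,r4:6,r5:Mul2
c14: CDB Mul1=1280; issue MUL r2<-Mul1 | r0:1280,r1:32,r2:Mul1,r3:1024,r4:6,r5:Mul2
c15: issue ADD r0<-Add1 | r0:Add1,r1:32,r2:Mul1,r3:1024,r4:6,r5:Mul2
c16: - | r0:Add1,r1:32,r2:Mul1,r3:1024,r4:6,r5:Mul2
c17: - | r0:Add1,r1:32,r2:Mul1,r3:1024,r4:6,r5:Mul2
c18: CDB Mul1=240 | r0:Add1,r1:32,r2:240,r3:1024,r4:6,r5:Mul2

STATUS = TAG Mul2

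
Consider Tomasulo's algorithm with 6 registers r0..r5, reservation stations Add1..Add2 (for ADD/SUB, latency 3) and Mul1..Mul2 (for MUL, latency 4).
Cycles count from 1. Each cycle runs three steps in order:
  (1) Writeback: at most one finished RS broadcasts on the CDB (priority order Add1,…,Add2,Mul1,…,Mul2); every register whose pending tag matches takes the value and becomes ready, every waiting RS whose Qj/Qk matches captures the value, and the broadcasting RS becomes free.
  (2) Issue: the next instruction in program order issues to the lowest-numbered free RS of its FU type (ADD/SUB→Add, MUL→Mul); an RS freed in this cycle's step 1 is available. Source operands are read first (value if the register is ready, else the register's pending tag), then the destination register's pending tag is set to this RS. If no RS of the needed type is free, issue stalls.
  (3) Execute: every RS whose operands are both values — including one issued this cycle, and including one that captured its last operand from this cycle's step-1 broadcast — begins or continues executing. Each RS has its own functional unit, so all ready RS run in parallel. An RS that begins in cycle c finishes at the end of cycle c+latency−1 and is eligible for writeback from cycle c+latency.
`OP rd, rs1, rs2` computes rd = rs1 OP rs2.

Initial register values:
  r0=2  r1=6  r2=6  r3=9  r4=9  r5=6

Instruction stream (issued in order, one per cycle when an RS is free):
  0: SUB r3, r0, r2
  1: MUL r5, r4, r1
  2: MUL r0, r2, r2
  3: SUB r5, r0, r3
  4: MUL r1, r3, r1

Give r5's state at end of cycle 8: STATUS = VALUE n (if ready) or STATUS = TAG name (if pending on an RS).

STATUS = TAG Add1

  c1: issue SUB r3<-Add1  regs: r0:2,r1:6,r2:6,r3:Add1,r4:9,r5:6
  c2: issue MUL r5<-Mul1  regs: r0:2,r1:6,r2:6,r3:Add1,r4:9,r5:Mul1
  c3: issue MUL r0<-Mul2  regs: r0:Mul2,r1:6,r2:6,r3:Add1,r4:9,r5:Mul1
  c4: CDB Add1=-4; issue SUB r5<-Add1  regs: r0:Mul2,r1:6,r2:6,r3:-4,r4:9,r5:Add1
  c5: stall  regs: r0:Mul2,r1:6,r2:6,r3:-4,r4:9,r5:Add1
  c6: CDB Mul1=54; issue MUL r1<-Mul1  regs: r0:Mul2,r1:Mul1,r2:6,r3:-4,r4:9,r5:Add1
  c7: CDB Mul2=36  regs: r0:36,r1:Mul1,r2:6,r3:-4,r4:9,r5:Add1
  c8: -  regs: r0:36,r1:Mul1,r2:6,r3:-4,r4:9,r5:Add1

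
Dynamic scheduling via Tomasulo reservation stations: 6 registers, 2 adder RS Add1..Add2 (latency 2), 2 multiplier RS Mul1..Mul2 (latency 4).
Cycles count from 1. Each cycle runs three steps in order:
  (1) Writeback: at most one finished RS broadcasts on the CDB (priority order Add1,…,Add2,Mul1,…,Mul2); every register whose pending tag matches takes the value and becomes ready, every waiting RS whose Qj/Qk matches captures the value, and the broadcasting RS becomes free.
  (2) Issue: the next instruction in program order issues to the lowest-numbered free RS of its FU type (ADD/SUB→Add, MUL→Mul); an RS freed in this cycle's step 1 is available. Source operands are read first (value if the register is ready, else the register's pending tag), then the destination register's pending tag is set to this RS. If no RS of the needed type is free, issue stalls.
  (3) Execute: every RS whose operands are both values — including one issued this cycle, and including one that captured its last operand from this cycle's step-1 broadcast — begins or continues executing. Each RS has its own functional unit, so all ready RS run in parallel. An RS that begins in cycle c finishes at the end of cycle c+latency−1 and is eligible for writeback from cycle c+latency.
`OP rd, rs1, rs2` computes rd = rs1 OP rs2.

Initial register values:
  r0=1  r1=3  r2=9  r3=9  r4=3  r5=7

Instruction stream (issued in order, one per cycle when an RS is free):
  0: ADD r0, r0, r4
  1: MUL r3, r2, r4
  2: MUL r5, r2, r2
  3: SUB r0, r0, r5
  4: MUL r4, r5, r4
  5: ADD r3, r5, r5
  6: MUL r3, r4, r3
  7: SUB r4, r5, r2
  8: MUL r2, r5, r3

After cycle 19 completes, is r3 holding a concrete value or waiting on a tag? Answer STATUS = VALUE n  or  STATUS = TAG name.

STATUS = VALUE 39366

cycle 1: issue ADD r0<-Add1 // r0:Add1,r1:3,r2:9,r3:9,r4:3,r5:7
cycle 2: issue MUL r3<-Mul1 // r0:Add1,r1:3,r2:9,r3:Mul1,r4:3,r5:7
cycle 3: CDB Add1=4; issue MUL r5<-Mul2 // r0:4,r1:3,r2:9,r3:Mul1,r4:3,r5:Mul2
cycle 4: issue SUB r0<-Add1 // r0:Add1,r1:3,r2:9,r3:Mul1,r4:3,r5:Mul2
cycle 5: stall // r0:Add1,r1:3,r2:9,r3:Mul1,r4:3,r5:Mul2
cycle 6: CDB Mul1=27; issue MUL r4<-Mul1 // r0:Add1,r1:3,r2:9,r3:27,r4:Mul1,r5:Mul2
cycle 7: CDB Mul2=81; issue ADD r3<-Add2 // r0:Add1,r1:3,r2:9,r3:Add2,r4:Mul1,r5:81
cycle 8: issue MUL r3<-Mul2 // r0:Add1,r1:3,r2:9,r3:Mul2,r4:Mul1,r5:81
cycle 9: CDB Add1=-77; issue SUB r4<-Add1 // r0:-77,r1:3,r2:9,r3:Mul2,r4:Add1,r5:81
cycle 10: CDB Add2=162; stall // r0:-77,r1:3,r2:9,r3:Mul2,r4:Add1,r5:81
cycle 11: CDB Add1=72; stall // r0:-77,r1:3,r2:9,r3:Mul2,r4:72,r5:81
cycle 12: CDB Mul1=243; issue MUL r2<-Mul1 // r0:-77,r1:3,r2:Mul1,r3:Mul2,r4:72,r5:81
cycle 13: - // r0:-77,r1:3,r2:Mul1,r3:Mul2,r4:72,r5:81
cycle 14: - // r0:-77,r1:3,r2:Mul1,r3:Mul2,r4:72,r5:81
cycle 15: - // r0:-77,r1:3,r2:Mul1,r3:Mul2,r4:72,r5:81
cycle 16: CDB Mul2=39366 // r0:-77,r1:3,r2:Mul1,r3:39366,r4:72,r5:81
cycle 17: - // r0:-77,r1:3,r2:Mul1,r3:39366,r4:72,r5:81
cycle 18: - // r0:-77,r1:3,r2:Mul1,r3:39366,r4:72,r5:81
cycle 19: - // r0:-77,r1:3,r2:Mul1,r3:39366,r4:72,r5:81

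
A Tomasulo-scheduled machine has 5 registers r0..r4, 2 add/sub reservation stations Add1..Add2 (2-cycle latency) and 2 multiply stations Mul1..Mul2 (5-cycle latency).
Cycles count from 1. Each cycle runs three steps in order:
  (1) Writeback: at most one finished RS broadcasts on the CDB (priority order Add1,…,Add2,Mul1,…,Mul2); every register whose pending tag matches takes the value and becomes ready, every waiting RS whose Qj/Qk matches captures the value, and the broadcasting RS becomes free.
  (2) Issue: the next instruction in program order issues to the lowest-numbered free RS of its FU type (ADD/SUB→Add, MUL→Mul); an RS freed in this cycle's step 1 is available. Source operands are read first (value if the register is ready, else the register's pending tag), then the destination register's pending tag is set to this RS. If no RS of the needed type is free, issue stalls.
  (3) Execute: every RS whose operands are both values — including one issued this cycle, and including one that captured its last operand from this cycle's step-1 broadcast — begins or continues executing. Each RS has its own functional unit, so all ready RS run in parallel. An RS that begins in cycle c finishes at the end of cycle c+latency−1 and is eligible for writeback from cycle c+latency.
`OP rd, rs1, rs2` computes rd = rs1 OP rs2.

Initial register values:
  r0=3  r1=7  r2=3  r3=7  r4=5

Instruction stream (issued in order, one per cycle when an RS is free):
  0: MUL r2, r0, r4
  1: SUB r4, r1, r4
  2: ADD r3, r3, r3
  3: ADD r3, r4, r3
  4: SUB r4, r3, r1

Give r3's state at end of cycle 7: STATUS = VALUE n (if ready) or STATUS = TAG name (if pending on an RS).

STATUS = VALUE 16

c1: issue MUL r2<-Mul1 | r0:3,r1:7,r2:Mul1,r3:7,r4:5
c2: issue SUB r4<-Add1 | r0:3,r1:7,r2:Mul1,r3:7,r4:Add1
c3: issue ADD r3<-Add2 | r0:3,r1:7,r2:Mul1,r3:Add2,r4:Add1
c4: CDB Add1=2; issue ADD r3<-Add1 | r0:3,r1:7,r2:Mul1,r3:Add1,r4:2
c5: CDB Add2=14; issue SUB r4<-Add2 | r0:3,r1:7,r2:Mul1,r3:Add1,r4:Add2
c6: CDB Mul1=15 | r0:3,r1:7,r2:15,r3:Add1,r4:Add2
c7: CDB Add1=16 | r0:3,r1:7,r2:15,r3:16,r4:Add2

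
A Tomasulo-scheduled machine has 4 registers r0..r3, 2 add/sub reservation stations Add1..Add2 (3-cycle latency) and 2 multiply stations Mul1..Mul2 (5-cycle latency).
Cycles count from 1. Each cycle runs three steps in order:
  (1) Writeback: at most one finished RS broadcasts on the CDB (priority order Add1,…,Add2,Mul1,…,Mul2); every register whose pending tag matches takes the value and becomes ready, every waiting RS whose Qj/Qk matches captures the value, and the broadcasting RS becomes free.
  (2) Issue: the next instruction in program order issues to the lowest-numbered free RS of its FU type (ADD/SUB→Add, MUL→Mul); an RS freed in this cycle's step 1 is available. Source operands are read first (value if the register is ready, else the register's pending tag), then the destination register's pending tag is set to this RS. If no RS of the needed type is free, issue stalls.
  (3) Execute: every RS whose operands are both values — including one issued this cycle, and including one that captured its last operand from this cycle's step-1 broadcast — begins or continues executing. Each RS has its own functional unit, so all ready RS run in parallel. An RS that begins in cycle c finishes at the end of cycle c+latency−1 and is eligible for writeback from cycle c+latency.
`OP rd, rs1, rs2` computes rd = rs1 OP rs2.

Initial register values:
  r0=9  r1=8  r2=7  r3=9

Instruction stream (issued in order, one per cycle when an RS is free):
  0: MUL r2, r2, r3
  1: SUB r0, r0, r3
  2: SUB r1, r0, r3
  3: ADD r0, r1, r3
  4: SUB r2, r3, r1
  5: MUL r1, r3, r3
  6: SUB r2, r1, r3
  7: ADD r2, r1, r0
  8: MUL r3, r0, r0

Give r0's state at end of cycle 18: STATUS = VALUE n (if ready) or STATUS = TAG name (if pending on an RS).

c1: issue MUL r2<-Mul1 | r0:9,r1:8,r2:Mul1,r3:9
c2: issue SUB r0<-Add1 | r0:Add1,r1:8,r2:Mul1,r3:9
c3: issue SUB r1<-Add2 | r0:Add1,r1:Add2,r2:Mul1,r3:9
c4: stall | r0:Add1,r1:Add2,r2:Mul1,r3:9
c5: CDB Add1=0; issue ADD r0<-Add1 | r0:Add1,r1:Add2,r2:Mul1,r3:9
c6: CDB Mul1=63; stall | r0:Add1,r1:Add2,r2:63,r3:9
c7: stall | r0:Add1,r1:Add2,r2:63,r3:9
c8: CDB Add2=-9; issue SUB r2<-Add2 | r0:Add1,r1:-9,r2:Add2,r3:9
c9: issue MUL r1<-Mul1 | r0:Add1,r1:Mul1,r2:Add2,r3:9
c10: stall | r0:Add1,r1:Mul1,r2:Add2,r3:9
c11: CDB Add1=0; issue SUB r2<-Add1 | r0:0,r1:Mul1,r2:Add1,r3:9
c12: CDB Add2=18; issue ADD r2<-Add2 | r0:0,r1:Mul1,r2:Add2,r3:9
c13: issue MUL r3<-Mul2 | r0:0,r1:Mul1,r2:Add2,r3:Mul2
c14: CDB Mul1=81 | r0:0,r1:81,r2:Add2,r3:Mul2
c15: - | r0:0,r1:81,r2:Add2,r3:Mul2
c16: - | r0:0,r1:81,r2:Add2,r3:Mul2
c17: CDB Add1=72 | r0:0,r1:81,r2:Add2,r3:Mul2
c18: CDB Add2=81 | r0:0,r1:81,r2:81,r3:Mul2

STATUS = VALUE 0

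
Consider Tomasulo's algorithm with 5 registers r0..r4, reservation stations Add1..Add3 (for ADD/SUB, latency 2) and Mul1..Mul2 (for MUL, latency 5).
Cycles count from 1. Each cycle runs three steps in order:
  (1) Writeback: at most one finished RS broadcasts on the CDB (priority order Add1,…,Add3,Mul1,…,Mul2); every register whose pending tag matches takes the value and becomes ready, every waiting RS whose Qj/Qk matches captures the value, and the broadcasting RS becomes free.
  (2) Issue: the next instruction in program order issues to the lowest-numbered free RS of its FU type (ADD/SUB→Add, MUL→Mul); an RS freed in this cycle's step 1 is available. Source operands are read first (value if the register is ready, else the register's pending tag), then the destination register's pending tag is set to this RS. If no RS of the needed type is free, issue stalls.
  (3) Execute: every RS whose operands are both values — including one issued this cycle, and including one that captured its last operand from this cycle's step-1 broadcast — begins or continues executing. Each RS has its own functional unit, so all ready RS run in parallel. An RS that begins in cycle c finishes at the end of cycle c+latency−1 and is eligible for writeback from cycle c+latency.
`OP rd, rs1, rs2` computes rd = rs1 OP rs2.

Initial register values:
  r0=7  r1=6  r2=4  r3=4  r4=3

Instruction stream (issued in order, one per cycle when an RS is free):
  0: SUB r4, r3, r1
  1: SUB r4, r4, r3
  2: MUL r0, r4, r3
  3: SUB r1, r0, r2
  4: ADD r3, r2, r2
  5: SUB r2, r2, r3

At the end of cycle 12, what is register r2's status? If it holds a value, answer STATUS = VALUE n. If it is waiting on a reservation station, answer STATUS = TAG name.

c1: issue SUB r4<-Add1 | r0:7,r1:6,r2:4,r3:4,r4:Add1
c2: issue SUB r4<-Add2 | r0:7,r1:6,r2:4,r3:4,r4:Add2
c3: CDB Add1=-2; issue MUL r0<-Mul1 | r0:Mul1,r1:6,r2:4,r3:4,r4:Add2
c4: issue SUB r1<-Add1 | r0:Mul1,r1:Add1,r2:4,r3:4,r4:Add2
c5: CDB Add2=-6; issue ADD r3<-Add2 | r0:Mul1,r1:Add1,r2:4,r3:Add2,r4:-6
c6: issue SUB r2<-Add3 | r0:Mul1,r1:Add1,r2:Add3,r3:Add2,r4:-6
c7: CDB Add2=8 | r0:Mul1,r1:Add1,r2:Add3,r3:8,r4:-6
c8: - | r0:Mul1,r1:Add1,r2:Add3,r3:8,r4:-6
c9: CDB Add3=-4 | r0:Mul1,r1:Add1,r2:-4,r3:8,r4:-6
c10: CDB Mul1=-24 | r0:-24,r1:Add1,r2:-4,r3:8,r4:-6
c11: - | r0:-24,r1:Add1,r2:-4,r3:8,r4:-6
c12: CDB Add1=-28 | r0:-24,r1:-28,r2:-4,r3:8,r4:-6

STATUS = VALUE -4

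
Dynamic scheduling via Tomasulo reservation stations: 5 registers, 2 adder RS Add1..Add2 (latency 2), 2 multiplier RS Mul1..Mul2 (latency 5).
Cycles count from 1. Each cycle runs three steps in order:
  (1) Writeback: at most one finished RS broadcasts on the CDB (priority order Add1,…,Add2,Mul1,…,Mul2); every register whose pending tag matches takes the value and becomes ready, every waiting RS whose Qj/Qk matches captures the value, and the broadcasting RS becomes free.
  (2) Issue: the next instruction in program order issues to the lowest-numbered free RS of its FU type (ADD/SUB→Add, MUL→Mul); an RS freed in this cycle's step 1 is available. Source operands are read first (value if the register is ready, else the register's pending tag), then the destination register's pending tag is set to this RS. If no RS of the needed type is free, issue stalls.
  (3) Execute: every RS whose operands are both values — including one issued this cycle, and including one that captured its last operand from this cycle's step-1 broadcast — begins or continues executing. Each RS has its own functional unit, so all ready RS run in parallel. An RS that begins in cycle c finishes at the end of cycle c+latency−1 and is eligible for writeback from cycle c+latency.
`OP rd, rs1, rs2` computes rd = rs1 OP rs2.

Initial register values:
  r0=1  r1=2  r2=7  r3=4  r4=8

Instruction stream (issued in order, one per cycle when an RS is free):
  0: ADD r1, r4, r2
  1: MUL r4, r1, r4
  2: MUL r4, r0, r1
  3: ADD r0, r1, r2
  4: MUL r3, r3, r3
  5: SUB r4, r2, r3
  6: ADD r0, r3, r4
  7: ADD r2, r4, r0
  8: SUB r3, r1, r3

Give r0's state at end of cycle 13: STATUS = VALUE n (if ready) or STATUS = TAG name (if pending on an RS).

cycle 1: issue ADD r1<-Add1 // r0:1,r1:Add1,r2:7,r3:4,r4:8
cycle 2: issue MUL r4<-Mul1 // r0:1,r1:Add1,r2:7,r3:4,r4:Mul1
cycle 3: CDB Add1=15; issue MUL r4<-Mul2 // r0:1,r1:15,r2:7,r3:4,r4:Mul2
cycle 4: issue ADD r0<-Add1 // r0:Add1,r1:15,r2:7,r3:4,r4:Mul2
cycle 5: stall // r0:Add1,r1:15,r2:7,r3:4,r4:Mul2
cycle 6: CDB Add1=22; stall // r0:22,r1:15,r2:7,r3:4,r4:Mul2
cycle 7: stall // r0:22,r1:15,r2:7,r3:4,r4:Mul2
cycle 8: CDB Mul1=120; issue MUL r3<-Mul1 // r0:22,r1:15,r2:7,r3:Mul1,r4:Mul2
cycle 9: CDB Mul2=15; issue SUB r4<-Add1 // r0:22,r1:15,r2:7,r3:Mul1,r4:Add1
cycle 10: issue ADD r0<-Add2 // r0:Add2,r1:15,r2:7,r3:Mul1,r4:Add1
cycle 11: stall // r0:Add2,r1:15,r2:7,r3:Mul1,r4:Add1
cycle 12: stall // r0:Add2,r1:15,r2:7,r3:Mul1,r4:Add1
cycle 13: CDB Mul1=16; stall // r0:Add2,r1:15,r2:7,r3:16,r4:Add1

STATUS = TAG Add2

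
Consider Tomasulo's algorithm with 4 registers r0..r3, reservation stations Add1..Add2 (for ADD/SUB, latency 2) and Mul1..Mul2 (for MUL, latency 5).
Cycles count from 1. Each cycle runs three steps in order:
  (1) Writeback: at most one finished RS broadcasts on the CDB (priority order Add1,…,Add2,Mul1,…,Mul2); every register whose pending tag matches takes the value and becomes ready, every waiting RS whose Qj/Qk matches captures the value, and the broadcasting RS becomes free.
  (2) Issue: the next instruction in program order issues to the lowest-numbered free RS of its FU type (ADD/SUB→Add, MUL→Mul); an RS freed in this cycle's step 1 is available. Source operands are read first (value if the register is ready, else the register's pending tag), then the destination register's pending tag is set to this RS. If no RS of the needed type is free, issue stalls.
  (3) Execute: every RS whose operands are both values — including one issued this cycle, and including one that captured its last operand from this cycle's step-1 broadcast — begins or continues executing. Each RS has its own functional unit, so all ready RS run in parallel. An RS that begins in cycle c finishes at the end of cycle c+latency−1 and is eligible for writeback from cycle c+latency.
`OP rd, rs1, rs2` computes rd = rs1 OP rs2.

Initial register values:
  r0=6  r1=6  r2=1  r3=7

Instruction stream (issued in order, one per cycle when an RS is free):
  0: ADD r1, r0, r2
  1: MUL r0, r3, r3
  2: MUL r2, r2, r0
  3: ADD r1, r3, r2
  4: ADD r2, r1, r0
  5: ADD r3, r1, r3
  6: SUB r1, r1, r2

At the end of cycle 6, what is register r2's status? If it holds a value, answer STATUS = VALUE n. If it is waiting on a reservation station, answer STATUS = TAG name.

cycle 1: issue ADD r1<-Add1 // r0:6,r1:Add1,r2:1,r3:7
cycle 2: issue MUL r0<-Mul1 // r0:Mul1,r1:Add1,r2:1,r3:7
cycle 3: CDB Add1=7; issue MUL r2<-Mul2 // r0:Mul1,r1:7,r2:Mul2,r3:7
cycle 4: issue ADD r1<-Add1 // r0:Mul1,r1:Add1,r2:Mul2,r3:7
cycle 5: issue ADD r2<-Add2 // r0:Mul1,r1:Add1,r2:Add2,r3:7
cycle 6: stall // r0:Mul1,r1:Add1,r2:Add2,r3:7

STATUS = TAG Add2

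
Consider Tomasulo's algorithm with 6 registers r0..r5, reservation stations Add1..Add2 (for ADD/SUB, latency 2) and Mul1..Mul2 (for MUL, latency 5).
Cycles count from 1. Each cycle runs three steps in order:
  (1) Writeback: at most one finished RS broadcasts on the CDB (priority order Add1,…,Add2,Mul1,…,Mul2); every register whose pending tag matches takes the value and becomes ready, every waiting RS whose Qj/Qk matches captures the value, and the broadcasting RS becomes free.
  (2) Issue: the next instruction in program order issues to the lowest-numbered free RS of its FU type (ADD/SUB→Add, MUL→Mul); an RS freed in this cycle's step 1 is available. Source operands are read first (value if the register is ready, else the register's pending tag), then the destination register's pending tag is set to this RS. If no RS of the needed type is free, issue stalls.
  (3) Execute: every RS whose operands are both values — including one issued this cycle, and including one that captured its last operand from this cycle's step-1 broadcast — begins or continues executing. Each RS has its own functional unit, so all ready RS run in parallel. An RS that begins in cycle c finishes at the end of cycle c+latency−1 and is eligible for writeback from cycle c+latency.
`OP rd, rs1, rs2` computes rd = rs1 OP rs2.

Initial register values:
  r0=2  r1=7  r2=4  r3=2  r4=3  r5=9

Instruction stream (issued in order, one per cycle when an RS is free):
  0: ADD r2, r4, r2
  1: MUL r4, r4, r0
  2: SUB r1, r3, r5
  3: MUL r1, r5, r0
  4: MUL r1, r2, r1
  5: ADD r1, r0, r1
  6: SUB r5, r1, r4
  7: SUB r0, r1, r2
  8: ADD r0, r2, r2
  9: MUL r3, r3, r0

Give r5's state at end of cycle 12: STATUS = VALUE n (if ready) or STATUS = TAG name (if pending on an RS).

  c1: issue ADD r2<-Add1  regs: r0:2,r1:7,r2:Add1,r3:2,r4:3,r5:9
  c2: issue MUL r4<-Mul1  regs: r0:2,r1:7,r2:Add1,r3:2,r4:Mul1,r5:9
  c3: CDB Add1=7; issue SUB r1<-Add1  regs: r0:2,r1:Add1,r2:7,r3:2,r4:Mul1,r5:9
  c4: issue MUL r1<-Mul2  regs: r0:2,r1:Mul2,r2:7,r3:2,r4:Mul1,r5:9
  c5: CDB Add1=-7; stall  regs: r0:2,r1:Mul2,r2:7,r3:2,r4:Mul1,r5:9
  c6: stall  regs: r0:2,r1:Mul2,r2:7,r3:2,r4:Mul1,r5:9
  c7: CDB Mul1=6; issue MUL r1<-Mul1  regs: r0:2,r1:Mul1,r2:7,r3:2,r4:6,r5:9
  c8: issue ADD r1<-Add1  regs: r0:2,r1:Add1,r2:7,r3:2,r4:6,r5:9
  c9: CDB Mul2=18; issue SUB r5<-Add2  regs: r0:2,r1:Add1,r2:7,r3:2,r4:6,r5:Add2
  c10: stall  regs: r0:2,r1:Add1,r2:7,r3:2,r4:6,r5:Add2
  c11: stall  regs: r0:2,r1:Add1,r2:7,r3:2,r4:6,r5:Add2
  c12: stall  regs: r0:2,r1:Add1,r2:7,r3:2,r4:6,r5:Add2

STATUS = TAG Add2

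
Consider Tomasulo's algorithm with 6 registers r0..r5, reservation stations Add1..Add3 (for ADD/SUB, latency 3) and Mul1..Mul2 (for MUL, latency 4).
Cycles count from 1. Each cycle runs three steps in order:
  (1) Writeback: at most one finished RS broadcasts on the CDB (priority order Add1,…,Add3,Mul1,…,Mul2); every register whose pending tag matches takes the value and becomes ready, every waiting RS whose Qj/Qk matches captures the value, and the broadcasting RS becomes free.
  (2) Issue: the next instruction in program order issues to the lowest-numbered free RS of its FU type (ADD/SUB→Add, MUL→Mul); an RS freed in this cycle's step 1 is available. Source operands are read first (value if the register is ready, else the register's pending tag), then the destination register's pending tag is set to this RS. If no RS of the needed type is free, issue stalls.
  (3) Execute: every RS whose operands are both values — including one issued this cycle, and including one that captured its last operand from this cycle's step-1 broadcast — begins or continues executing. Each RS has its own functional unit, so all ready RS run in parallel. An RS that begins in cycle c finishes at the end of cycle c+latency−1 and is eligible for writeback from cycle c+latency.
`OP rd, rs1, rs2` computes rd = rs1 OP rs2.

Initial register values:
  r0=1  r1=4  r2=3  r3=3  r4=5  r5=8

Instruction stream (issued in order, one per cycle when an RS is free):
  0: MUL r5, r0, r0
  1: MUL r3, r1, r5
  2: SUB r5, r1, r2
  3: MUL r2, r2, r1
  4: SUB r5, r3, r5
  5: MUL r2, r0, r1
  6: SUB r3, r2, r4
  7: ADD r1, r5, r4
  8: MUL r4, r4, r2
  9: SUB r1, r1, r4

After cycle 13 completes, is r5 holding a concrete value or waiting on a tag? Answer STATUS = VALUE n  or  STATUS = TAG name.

STATUS = VALUE 3

  c1: issue MUL r5<-Mul1  regs: r0:1,r1:4,r2:3,r3:3,r4:5,r5:Mul1
  c2: issue MUL r3<-Mul2  regs: r0:1,r1:4,r2:3,r3:Mul2,r4:5,r5:Mul1
  c3: issue SUB r5<-Add1  regs: r0:1,r1:4,r2:3,r3:Mul2,r4:5,r5:Add1
  c4: stall  regs: r0:1,r1:4,r2:3,r3:Mul2,r4:5,r5:Add1
  c5: CDB Mul1=1; issue MUL r2<-Mul1  regs: r0:1,r1:4,r2:Mul1,r3:Mul2,r4:5,r5:Add1
  c6: CDB Add1=1; issue SUB r5<-Add1  regs: r0:1,r1:4,r2:Mul1,r3:Mul2,r4:5,r5:Add1
  c7: stall  regs: r0:1,r1:4,r2:Mul1,r3:Mul2,r4:5,r5:Add1
  c8: stall  regs: r0:1,r1:4,r2:Mul1,r3:Mul2,r4:5,r5:Add1
  c9: CDB Mul1=12; issue MUL r2<-Mul1  regs: r0:1,r1:4,r2:Mul1,r3:Mul2,r4:5,r5:Add1
  c10: CDB Mul2=4; issue SUB r3<-Add2  regs: r0:1,r1:4,r2:Mul1,r3:Add2,r4:5,r5:Add1
  c11: issue ADD r1<-Add3  regs: r0:1,r1:Add3,r2:Mul1,r3:Add2,r4:5,r5:Add1
  c12: issue MUL r4<-Mul2  regs: r0:1,r1:Add3,r2:Mul1,r3:Add2,r4:Mul2,r5:Add1
  c13: CDB Add1=3; issue SUB r1<-Add1  regs: r0:1,r1:Add1,r2:Mul1,r3:Add2,r4:Mul2,r5:3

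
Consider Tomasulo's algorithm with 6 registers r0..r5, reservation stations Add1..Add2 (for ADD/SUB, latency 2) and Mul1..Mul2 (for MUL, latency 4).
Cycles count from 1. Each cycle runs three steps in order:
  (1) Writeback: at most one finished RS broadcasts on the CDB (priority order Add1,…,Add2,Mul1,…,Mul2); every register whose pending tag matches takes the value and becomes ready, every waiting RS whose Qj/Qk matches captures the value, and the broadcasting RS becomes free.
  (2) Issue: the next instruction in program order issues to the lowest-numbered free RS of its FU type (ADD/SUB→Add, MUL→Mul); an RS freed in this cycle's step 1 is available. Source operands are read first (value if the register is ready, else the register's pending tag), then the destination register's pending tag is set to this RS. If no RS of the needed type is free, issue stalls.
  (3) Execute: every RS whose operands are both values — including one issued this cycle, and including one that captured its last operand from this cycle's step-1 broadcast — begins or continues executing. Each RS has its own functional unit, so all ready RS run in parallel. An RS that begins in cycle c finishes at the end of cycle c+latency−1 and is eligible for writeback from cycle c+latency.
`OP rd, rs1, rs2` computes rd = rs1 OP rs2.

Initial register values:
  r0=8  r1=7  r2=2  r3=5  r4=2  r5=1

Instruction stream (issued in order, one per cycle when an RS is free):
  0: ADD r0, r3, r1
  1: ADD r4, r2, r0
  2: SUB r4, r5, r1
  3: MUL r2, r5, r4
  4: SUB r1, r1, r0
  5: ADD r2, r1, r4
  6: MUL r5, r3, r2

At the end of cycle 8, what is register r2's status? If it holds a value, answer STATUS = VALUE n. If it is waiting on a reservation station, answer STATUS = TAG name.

  c1: issue ADD r0<-Add1  regs: r0:Add1,r1:7,r2:2,r3:5,r4:2,r5:1
  c2: issue ADD r4<-Add2  regs: r0:Add1,r1:7,r2:2,r3:5,r4:Add2,r5:1
  c3: CDB Add1=12; issue SUB r4<-Add1  regs: r0:12,r1:7,r2:2,r3:5,r4:Add1,r5:1
  c4: issue MUL r2<-Mul1  regs: r0:12,r1:7,r2:Mul1,r3:5,r4:Add1,r5:1
  c5: CDB Add1=-6; issue SUB r1<-Add1  regs: r0:12,r1:Add1,r2:Mul1,r3:5,r4:-6,r5:1
  c6: CDB Add2=14; issue ADD r2<-Add2  regs: r0:12,r1:Add1,r2:Add2,r3:5,r4:-6,r5:1
  c7: CDB Add1=-5; issue MUL r5<-Mul2  regs: r0:12,r1:-5,r2:Add2,r3:5,r4:-6,r5:Mul2
  c8: -  regs: r0:12,r1:-5,r2:Add2,r3:5,r4:-6,r5:Mul2

STATUS = TAG Add2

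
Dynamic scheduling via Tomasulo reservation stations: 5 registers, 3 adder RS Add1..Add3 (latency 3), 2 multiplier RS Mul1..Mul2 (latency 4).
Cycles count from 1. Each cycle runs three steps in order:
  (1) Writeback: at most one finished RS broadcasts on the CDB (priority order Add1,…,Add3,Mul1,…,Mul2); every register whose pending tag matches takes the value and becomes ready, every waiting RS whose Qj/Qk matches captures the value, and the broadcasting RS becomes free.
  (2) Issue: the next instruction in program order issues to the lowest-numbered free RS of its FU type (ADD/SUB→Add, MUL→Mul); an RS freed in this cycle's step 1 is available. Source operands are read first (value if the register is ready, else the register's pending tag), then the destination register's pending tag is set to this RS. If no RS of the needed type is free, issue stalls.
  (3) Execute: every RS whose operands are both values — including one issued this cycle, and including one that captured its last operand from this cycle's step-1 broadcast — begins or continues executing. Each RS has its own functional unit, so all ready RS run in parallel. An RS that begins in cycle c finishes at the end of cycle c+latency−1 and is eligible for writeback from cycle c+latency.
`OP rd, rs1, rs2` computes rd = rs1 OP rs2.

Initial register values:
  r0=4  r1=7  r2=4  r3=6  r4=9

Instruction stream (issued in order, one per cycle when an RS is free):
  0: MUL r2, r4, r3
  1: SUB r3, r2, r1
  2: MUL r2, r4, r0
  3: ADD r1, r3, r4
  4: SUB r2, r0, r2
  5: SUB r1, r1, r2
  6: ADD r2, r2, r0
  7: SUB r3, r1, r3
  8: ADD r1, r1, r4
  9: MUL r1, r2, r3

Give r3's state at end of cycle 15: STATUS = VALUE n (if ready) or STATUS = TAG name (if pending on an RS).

cycle 1: issue MUL r2<-Mul1 // r0:4,r1:7,r2:Mul1,r3:6,r4:9
cycle 2: issue SUB r3<-Add1 // r0:4,r1:7,r2:Mul1,r3:Add1,r4:9
cycle 3: issue MUL r2<-Mul2 // r0:4,r1:7,r2:Mul2,r3:Add1,r4:9
cycle 4: issue ADD r1<-Add2 // r0:4,r1:Add2,r2:Mul2,r3:Add1,r4:9
cycle 5: CDB Mul1=54; issue SUB r2<-Add3 // r0:4,r1:Add2,r2:Add3,r3:Add1,r4:9
cycle 6: stall // r0:4,r1:Add2,r2:Add3,r3:Add1,r4:9
cycle 7: CDB Mul2=36; stall // r0:4,r1:Add2,r2:Add3,r3:Add1,r4:9
cycle 8: CDB Add1=47; issue SUB r1<-Add1 // r0:4,r1:Add1,r2:Add3,r3:47,r4:9
cycle 9: stall // r0:4,r1:Add1,r2:Add3,r3:47,r4:9
cycle 10: CDB Add3=-32; issue ADD r2<-Add3 // r0:4,r1:Add1,r2:Add3,r3:47,r4:9
cycle 11: CDB Add2=56; issue SUB r3<-Add2 // r0:4,r1:Add1,r2:Add3,r3:Add2,r4:9
cycle 12: stall // r0:4,r1:Add1,r2:Add3,r3:Add2,r4:9
cycle 13: CDB Add3=-28; issue ADD r1<-Add3 // r0:4,r1:Add3,r2:-28,r3:Add2,r4:9
cycle 14: CDB Add1=88; issue MUL r1<-Mul1 // r0:4,r1:Mul1,r2:-28,r3:Add2,r4:9
cycle 15: - // r0:4,r1:Mul1,r2:-28,r3:Add2,r4:9

STATUS = TAG Add2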